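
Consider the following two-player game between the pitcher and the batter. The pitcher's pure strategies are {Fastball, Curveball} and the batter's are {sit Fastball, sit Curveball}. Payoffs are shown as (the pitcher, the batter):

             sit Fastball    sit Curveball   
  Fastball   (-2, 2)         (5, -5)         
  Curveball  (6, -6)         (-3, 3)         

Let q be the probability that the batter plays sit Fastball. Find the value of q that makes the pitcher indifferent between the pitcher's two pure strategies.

q = 1/2

In a mixed equilibrium the pitcher is indifferent between Fastball and Curveball; this condition fixes q.
  the pitcher's payoff from Fastball: q·(-2) + (1−q)·5 = -7q + 5
  the pitcher's payoff from Curveball: q·6 + (1−q)·(-3) = 9q - 3
  -7q + 5 = 9q - 3  ⇒  -16q = -8  ⇒  q = 1/2.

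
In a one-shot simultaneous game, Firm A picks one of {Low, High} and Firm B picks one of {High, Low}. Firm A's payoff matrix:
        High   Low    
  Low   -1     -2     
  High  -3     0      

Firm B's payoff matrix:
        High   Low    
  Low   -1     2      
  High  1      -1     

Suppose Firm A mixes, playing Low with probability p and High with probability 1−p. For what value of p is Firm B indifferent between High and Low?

Firm B's indifference between High and Low determines Firm A's mixing probability p:
  Firm B's expected payoff from High: p·(-1) + (1−p)·1 = -2p + 1
  Firm B's expected payoff from Low: p·2 + (1−p)·(-1) = 3p - 1
  -2p + 1 = 3p - 1  ⇒  -5p = -2  ⇒  p = 2/5.

p = 2/5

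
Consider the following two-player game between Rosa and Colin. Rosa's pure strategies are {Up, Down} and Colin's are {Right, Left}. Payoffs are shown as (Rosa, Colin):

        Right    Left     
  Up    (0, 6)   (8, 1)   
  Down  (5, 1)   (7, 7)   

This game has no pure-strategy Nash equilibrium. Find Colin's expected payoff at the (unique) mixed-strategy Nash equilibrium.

41/11

In a mixed equilibrium Colin is indifferent between Right and Left; this condition fixes p.
  Colin's payoff to Right: p·6 + (1−p)·1 = 5p + 1
  Colin's payoff to Left: p·1 + (1−p)·7 = -6p + 7
  5p + 1 = -6p + 7  ⇒  11p = 6  ⇒  p = 6/11.
At equilibrium Colin is indifferent across columns, so Colin's payoff equals the payoff from Right: (6/11)·6 + (5/11)·1 = 41/11.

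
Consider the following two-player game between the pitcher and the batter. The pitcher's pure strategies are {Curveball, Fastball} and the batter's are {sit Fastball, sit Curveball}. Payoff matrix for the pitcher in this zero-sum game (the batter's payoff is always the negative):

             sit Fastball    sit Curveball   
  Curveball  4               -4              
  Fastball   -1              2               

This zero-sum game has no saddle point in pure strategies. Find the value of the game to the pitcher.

In a mixed equilibrium the pitcher is indifferent between Curveball and Fastball; this condition fixes q.
  the pitcher's expected payoff from Curveball: q·4 + (1−q)·(-4) = 8q - 4
  the pitcher's expected payoff from Fastball: q·(-1) + (1−q)·2 = -3q + 2
  8q - 4 = -3q + 2  ⇒  11q = 6  ⇒  q = 6/11.
The value is the pitcher's expected payoff against this mix (using Curveball): (6/11)·4 + (5/11)·(-4) = 4/11.

v = 4/11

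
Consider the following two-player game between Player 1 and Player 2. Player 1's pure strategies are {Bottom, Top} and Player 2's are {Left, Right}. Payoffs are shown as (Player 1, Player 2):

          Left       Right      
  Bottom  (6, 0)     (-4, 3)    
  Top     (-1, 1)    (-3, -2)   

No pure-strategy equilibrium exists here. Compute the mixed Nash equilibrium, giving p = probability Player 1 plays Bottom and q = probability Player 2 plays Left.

p = 1/2, q = 1/8

For Player 2 to be willing to mix, Player 2 must be indifferent between Left and Right, which pins down Player 1's mix.
  Player 2's payoff to Left: p·0 + (1−p)·1 = -p + 1
  Player 2's payoff to Right: p·3 + (1−p)·(-2) = 5p - 2
  -p + 1 = 5p - 2  ⇒  -6p = -3  ⇒  p = 1/2.
Player 1's indifference between Bottom and Top determines Player 2's mixing probability q:
  Player 1's expected payoff from Bottom: q·6 + (1−q)·(-4) = 10q - 4
  Player 1's expected payoff from Top: q·(-1) + (1−q)·(-3) = 2q - 3
  10q - 4 = 2q - 3  ⇒  8q = 1  ⇒  q = 1/8.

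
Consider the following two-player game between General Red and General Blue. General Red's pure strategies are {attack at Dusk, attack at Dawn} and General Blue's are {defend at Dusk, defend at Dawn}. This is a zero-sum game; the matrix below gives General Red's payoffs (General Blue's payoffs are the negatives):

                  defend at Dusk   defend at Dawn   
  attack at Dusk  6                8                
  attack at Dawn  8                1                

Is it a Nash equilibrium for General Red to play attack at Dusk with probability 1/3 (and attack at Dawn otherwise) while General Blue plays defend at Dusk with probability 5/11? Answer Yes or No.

Given General Red's mix p = 1/3, General Blue's payoff from defend at Dusk is -22/3 but from defend at Dawn is -10/3. General Blue strictly prefers defend at Dawn, so General Blue would not mix.
So the proposed profile is not a Nash equilibrium.

No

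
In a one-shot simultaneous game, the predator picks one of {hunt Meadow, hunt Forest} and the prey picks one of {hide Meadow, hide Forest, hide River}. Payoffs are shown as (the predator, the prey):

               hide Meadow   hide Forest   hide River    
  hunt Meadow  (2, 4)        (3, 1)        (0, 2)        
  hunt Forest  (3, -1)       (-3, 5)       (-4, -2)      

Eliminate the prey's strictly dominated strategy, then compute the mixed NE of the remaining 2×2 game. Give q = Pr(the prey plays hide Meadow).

q = 6/7

The prey's strategy hide River is strictly dominated by hide Meadow: 4 > 2 and -1 > -2. Eliminate hide River.
The predator's indifference between hunt Meadow and hunt Forest determines the prey's mixing probability q:
  the predator's payoff to hunt Meadow: q·2 + (1−q)·3 = -q + 3
  the predator's payoff to hunt Forest: q·3 + (1−q)·(-3) = 6q - 3
  -q + 3 = 6q - 3  ⇒  -7q = -6  ⇒  q = 6/7.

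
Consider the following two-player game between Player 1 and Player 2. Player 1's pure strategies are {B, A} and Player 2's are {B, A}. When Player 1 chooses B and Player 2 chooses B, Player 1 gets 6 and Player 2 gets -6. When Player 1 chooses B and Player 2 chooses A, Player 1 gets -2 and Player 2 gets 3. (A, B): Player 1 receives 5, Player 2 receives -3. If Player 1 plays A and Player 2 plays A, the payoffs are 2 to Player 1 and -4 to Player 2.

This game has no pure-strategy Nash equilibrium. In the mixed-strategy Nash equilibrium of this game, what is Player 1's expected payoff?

For Player 1 to be willing to mix, Player 1 must be indifferent between B and A, which pins down Player 2's mix.
  Player 1's payoff from B: q·6 + (1−q)·(-2) = 8q - 2
  Player 1's payoff from A: q·5 + (1−q)·2 = 3q + 2
  8q - 2 = 3q + 2  ⇒  5q = 4  ⇒  q = 4/5.
At equilibrium Player 1 is indifferent across rows, so Player 1's payoff equals the payoff from B: (4/5)·6 + (1/5)·(-2) = 22/5.

22/5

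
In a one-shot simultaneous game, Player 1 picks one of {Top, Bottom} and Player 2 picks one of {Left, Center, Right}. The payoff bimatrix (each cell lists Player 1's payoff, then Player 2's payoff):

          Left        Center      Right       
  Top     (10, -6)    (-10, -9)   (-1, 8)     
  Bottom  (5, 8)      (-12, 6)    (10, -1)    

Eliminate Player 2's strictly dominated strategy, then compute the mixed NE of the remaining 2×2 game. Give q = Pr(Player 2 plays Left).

Player 2's strategy Center is strictly dominated by Left: -6 > -9 and 8 > 6. Eliminate Center.
Player 2's mix must leave Player 1 indifferent between Top and Bottom.
  Player 1's payoff from Top: q·10 + (1−q)·(-1) = 11q - 1
  Player 1's payoff from Bottom: q·5 + (1−q)·10 = -5q + 10
  11q - 1 = -5q + 10  ⇒  16q = 11  ⇒  q = 11/16.

q = 11/16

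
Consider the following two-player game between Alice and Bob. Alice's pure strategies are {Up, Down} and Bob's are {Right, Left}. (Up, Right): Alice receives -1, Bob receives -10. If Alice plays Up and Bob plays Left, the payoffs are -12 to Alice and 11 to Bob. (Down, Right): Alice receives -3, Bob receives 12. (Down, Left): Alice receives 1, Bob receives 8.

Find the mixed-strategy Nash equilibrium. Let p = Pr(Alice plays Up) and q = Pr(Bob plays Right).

p = 4/25, q = 13/15

Set Bob's expected payoff from Right equal to that from Left:
  Bob's payoff to Right: p·(-10) + (1−p)·12 = -22p + 12
  Bob's payoff to Left: p·11 + (1−p)·8 = 3p + 8
  -22p + 12 = 3p + 8  ⇒  -25p = -4  ⇒  p = 4/25.
Bob's mix must leave Alice indifferent between Up and Down.
  Alice's payoff to Up: q·(-1) + (1−q)·(-12) = 11q - 12
  Alice's payoff to Down: q·(-3) + (1−q)·1 = -4q + 1
  11q - 12 = -4q + 1  ⇒  15q = 13  ⇒  q = 13/15.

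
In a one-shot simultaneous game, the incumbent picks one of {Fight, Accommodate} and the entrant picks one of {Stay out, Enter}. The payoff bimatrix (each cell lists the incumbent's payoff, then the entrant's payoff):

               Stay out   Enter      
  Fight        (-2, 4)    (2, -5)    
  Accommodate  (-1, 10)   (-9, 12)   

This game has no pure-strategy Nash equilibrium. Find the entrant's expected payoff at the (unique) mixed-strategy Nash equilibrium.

In a mixed equilibrium the entrant is indifferent between Stay out and Enter; this condition fixes p.
  the entrant's expected payoff from Stay out: p·4 + (1−p)·10 = -6p + 10
  the entrant's expected payoff from Enter: p·(-5) + (1−p)·12 = -17p + 12
  -6p + 10 = -17p + 12  ⇒  11p = 2  ⇒  p = 2/11.
At equilibrium the entrant is indifferent across columns, so the entrant's payoff equals the payoff from Stay out: (2/11)·4 + (9/11)·10 = 98/11.

98/11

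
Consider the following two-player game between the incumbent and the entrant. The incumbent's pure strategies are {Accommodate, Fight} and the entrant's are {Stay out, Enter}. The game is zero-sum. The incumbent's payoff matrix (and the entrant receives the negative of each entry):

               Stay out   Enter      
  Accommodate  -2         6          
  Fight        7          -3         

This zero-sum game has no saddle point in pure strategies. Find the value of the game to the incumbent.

v = 2

The incumbent's indifference between Accommodate and Fight determines the entrant's mixing probability q:
  the incumbent's payoff from Accommodate: q·(-2) + (1−q)·6 = -8q + 6
  the incumbent's payoff from Fight: q·7 + (1−q)·(-3) = 10q - 3
  -8q + 6 = 10q - 3  ⇒  -18q = -9  ⇒  q = 1/2.
The value is the incumbent's expected payoff against this mix (using Accommodate): (1/2)·(-2) + (1/2)·6 = 2.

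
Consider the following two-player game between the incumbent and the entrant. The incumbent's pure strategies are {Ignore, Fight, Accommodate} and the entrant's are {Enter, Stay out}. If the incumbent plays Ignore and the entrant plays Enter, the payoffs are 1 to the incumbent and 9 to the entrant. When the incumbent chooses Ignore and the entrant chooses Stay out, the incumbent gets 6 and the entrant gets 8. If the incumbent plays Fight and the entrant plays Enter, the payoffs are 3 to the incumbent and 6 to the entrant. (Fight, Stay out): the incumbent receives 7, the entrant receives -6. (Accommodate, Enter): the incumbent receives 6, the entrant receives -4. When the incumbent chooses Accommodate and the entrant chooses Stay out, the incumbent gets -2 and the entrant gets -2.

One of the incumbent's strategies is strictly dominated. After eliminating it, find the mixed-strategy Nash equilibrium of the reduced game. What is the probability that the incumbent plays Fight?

The incumbent's strategy Ignore is strictly dominated by Fight: 3 > 1 and 7 > 6. Eliminate Ignore.
For the entrant to be willing to mix, the entrant must be indifferent between Enter and Stay out, which pins down the incumbent's mix.
  the entrant's expected payoff from Enter: p·6 + (1−p)·(-4) = 10p - 4
  the entrant's expected payoff from Stay out: p·(-6) + (1−p)·(-2) = -4p - 2
  10p - 4 = -4p - 2  ⇒  14p = 2  ⇒  p = 1/7.

p = 1/7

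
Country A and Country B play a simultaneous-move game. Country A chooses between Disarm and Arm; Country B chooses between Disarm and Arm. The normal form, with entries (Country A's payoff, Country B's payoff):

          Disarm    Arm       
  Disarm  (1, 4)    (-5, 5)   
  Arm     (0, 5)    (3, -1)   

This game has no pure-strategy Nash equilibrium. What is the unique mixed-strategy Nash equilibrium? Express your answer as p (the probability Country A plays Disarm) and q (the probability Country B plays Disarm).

p = 6/7, q = 8/9

In a mixed equilibrium Country B is indifferent between Disarm and Arm; this condition fixes p.
  Country B's payoff to Disarm: p·4 + (1−p)·5 = -p + 5
  Country B's payoff to Arm: p·5 + (1−p)·(-1) = 6p - 1
  -p + 5 = 6p - 1  ⇒  -7p = -6  ⇒  p = 6/7.
In a mixed equilibrium Country A is indifferent between Disarm and Arm; this condition fixes q.
  Country A's expected payoff from Disarm: q·1 + (1−q)·(-5) = 6q - 5
  Country A's expected payoff from Arm: q·0 + (1−q)·3 = -3q + 3
  6q - 5 = -3q + 3  ⇒  9q = 8  ⇒  q = 8/9.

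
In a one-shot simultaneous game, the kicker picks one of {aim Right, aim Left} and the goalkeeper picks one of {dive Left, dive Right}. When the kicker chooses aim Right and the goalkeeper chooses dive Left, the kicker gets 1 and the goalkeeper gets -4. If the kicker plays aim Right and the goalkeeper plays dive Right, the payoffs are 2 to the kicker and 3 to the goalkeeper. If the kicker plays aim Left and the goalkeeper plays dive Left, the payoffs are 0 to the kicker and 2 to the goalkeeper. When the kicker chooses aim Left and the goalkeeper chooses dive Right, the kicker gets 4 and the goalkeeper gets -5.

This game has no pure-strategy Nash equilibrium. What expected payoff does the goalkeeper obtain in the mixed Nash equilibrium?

-1

The goalkeeper's indifference between dive Left and dive Right determines the kicker's mixing probability p:
  the goalkeeper's payoff from dive Left: p·(-4) + (1−p)·2 = -6p + 2
  the goalkeeper's payoff from dive Right: p·3 + (1−p)·(-5) = 8p - 5
  -6p + 2 = 8p - 5  ⇒  -14p = -7  ⇒  p = 1/2.
At equilibrium the goalkeeper is indifferent across columns, so the goalkeeper's payoff equals the payoff from dive Left: (1/2)·(-4) + (1/2)·2 = -1.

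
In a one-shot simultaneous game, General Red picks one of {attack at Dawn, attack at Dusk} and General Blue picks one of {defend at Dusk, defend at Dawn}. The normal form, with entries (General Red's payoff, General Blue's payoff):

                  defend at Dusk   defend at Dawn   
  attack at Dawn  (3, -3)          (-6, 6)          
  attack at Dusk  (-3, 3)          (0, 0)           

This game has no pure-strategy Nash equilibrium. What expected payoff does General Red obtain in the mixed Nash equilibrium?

General Blue's mix must leave General Red indifferent between attack at Dawn and attack at Dusk.
  General Red's expected payoff from attack at Dawn: q·3 + (1−q)·(-6) = 9q - 6
  General Red's expected payoff from attack at Dusk: q·(-3) + (1−q)·0 = -3q
  9q - 6 = -3q  ⇒  12q = 6  ⇒  q = 1/2.
At equilibrium General Red is indifferent across rows, so General Red's payoff equals the payoff from attack at Dawn: (1/2)·3 + (1/2)·(-6) = -3/2.

-3/2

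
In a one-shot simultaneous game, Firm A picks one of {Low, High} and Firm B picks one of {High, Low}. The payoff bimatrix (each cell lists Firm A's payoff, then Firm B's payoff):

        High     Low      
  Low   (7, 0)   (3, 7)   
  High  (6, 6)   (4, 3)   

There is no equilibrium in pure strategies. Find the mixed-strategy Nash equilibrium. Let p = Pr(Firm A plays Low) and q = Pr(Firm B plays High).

p = 3/10, q = 1/2

Firm B's indifference between High and Low determines Firm A's mixing probability p:
  Firm B's payoff from High: p·0 + (1−p)·6 = -6p + 6
  Firm B's payoff from Low: p·7 + (1−p)·3 = 4p + 3
  -6p + 6 = 4p + 3  ⇒  -10p = -3  ⇒  p = 3/10.
Firm B's mix must leave Firm A indifferent between Low and High.
  Firm A's payoff from Low: q·7 + (1−q)·3 = 4q + 3
  Firm A's payoff from High: q·6 + (1−q)·4 = 2q + 4
  4q + 3 = 2q + 4  ⇒  2q = 1  ⇒  q = 1/2.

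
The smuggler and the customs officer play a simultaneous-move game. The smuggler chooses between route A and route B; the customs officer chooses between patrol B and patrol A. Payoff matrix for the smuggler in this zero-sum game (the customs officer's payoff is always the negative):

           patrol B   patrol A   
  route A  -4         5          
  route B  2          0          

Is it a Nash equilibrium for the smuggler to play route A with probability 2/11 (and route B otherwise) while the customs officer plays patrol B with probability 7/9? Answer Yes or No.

No

Given the customs officer's mix q = 7/9, the smuggler's payoff from route A is -2 but from route B is 14/9. The smuggler strictly prefers route B, so the smuggler would not mix.
So the proposed profile is not a Nash equilibrium.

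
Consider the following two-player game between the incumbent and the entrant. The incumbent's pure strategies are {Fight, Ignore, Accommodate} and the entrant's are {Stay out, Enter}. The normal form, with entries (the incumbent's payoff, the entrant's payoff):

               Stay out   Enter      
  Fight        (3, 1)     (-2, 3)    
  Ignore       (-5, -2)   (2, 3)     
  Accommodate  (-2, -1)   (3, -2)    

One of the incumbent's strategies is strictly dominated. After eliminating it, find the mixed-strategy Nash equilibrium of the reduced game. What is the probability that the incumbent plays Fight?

p = 1/3

The incumbent's strategy Ignore is strictly dominated by Accommodate: -2 > -5 and 3 > 2. Eliminate Ignore.
The entrant's indifference between Stay out and Enter determines the incumbent's mixing probability p:
  the entrant's expected payoff from Stay out: p·1 + (1−p)·(-1) = 2p - 1
  the entrant's expected payoff from Enter: p·3 + (1−p)·(-2) = 5p - 2
  2p - 1 = 5p - 2  ⇒  -3p = -1  ⇒  p = 1/3.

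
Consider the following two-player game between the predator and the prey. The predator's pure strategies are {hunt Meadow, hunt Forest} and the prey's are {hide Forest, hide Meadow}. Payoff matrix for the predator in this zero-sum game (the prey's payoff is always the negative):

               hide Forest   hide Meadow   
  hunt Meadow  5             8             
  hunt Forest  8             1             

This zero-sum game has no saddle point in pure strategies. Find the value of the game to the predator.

v = 59/10

For the predator to be willing to mix, the predator must be indifferent between hunt Meadow and hunt Forest, which pins down the prey's mix.
  the predator's payoff to hunt Meadow: q·5 + (1−q)·8 = -3q + 8
  the predator's payoff to hunt Forest: q·8 + (1−q)·1 = 7q + 1
  -3q + 8 = 7q + 1  ⇒  -10q = -7  ⇒  q = 7/10.
The value is the predator's expected payoff against this mix (using hunt Meadow): (7/10)·5 + (3/10)·8 = 59/10.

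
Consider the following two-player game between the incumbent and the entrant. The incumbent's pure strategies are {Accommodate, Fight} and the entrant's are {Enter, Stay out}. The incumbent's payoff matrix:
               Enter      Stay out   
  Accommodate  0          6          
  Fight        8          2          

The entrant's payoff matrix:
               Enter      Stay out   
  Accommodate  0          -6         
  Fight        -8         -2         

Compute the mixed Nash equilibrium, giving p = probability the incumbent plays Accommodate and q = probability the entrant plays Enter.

The entrant's indifference between Enter and Stay out determines the incumbent's mixing probability p:
  the entrant's expected payoff from Enter: p·0 + (1−p)·(-8) = 8p - 8
  the entrant's expected payoff from Stay out: p·(-6) + (1−p)·(-2) = -4p - 2
  8p - 8 = -4p - 2  ⇒  12p = 6  ⇒  p = 1/2.
In a mixed equilibrium the incumbent is indifferent between Accommodate and Fight; this condition fixes q.
  the incumbent's payoff from Accommodate: q·0 + (1−q)·6 = -6q + 6
  the incumbent's payoff from Fight: q·8 + (1−q)·2 = 6q + 2
  -6q + 6 = 6q + 2  ⇒  -12q = -4  ⇒  q = 1/3.

p = 1/2, q = 1/3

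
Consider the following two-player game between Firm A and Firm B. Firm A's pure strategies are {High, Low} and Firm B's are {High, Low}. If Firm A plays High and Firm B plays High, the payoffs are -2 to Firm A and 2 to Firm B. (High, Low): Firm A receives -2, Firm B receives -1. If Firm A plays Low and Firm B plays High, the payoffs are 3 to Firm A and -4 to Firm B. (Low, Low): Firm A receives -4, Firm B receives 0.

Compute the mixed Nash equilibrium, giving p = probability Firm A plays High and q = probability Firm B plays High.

p = 4/7, q = 2/7

In a mixed equilibrium Firm B is indifferent between High and Low; this condition fixes p.
  Firm B's payoff to High: p·2 + (1−p)·(-4) = 6p - 4
  Firm B's payoff to Low: p·(-1) + (1−p)·0 = -p
  6p - 4 = -p  ⇒  7p = 4  ⇒  p = 4/7.
Firm B's mix must leave Firm A indifferent between High and Low.
  Firm A's payoff from High: q·(-2) + (1−q)·(-2) = -2
  Firm A's payoff from Low: q·3 + (1−q)·(-4) = 7q - 4
  -2 = 7q - 4  ⇒  -7q = -2  ⇒  q = 2/7.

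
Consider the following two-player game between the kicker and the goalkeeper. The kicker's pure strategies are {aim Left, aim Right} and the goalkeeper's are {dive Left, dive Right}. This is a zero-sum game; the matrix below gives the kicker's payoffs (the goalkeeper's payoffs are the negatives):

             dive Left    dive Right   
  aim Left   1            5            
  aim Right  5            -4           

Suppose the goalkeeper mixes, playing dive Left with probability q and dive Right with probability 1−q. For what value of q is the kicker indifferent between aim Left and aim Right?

Set the kicker's expected payoff from aim Left equal to that from aim Right:
  the kicker's payoff to aim Left: q·1 + (1−q)·5 = -4q + 5
  the kicker's payoff to aim Right: q·5 + (1−q)·(-4) = 9q - 4
  -4q + 5 = 9q - 4  ⇒  -13q = -9  ⇒  q = 9/13.

q = 9/13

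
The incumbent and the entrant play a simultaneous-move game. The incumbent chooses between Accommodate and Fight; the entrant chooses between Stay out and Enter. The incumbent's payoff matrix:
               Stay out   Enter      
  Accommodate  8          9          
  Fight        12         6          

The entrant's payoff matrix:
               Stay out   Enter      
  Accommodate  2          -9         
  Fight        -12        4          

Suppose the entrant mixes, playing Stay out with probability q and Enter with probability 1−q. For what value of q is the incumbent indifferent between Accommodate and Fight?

q = 3/7

Set the incumbent's expected payoff from Accommodate equal to that from Fight:
  the incumbent's payoff from Accommodate: q·8 + (1−q)·9 = -q + 9
  the incumbent's payoff from Fight: q·12 + (1−q)·6 = 6q + 6
  -q + 9 = 6q + 6  ⇒  -7q = -3  ⇒  q = 3/7.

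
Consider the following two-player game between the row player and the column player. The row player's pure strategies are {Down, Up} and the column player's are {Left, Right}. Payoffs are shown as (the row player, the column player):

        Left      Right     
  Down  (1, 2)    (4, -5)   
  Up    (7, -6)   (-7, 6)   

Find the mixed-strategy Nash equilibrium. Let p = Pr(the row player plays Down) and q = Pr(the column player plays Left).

p = 12/19, q = 11/17

The column player's indifference between Left and Right determines the row player's mixing probability p:
  the column player's payoff from Left: p·2 + (1−p)·(-6) = 8p - 6
  the column player's payoff from Right: p·(-5) + (1−p)·6 = -11p + 6
  8p - 6 = -11p + 6  ⇒  19p = 12  ⇒  p = 12/19.
Set the row player's expected payoff from Down equal to that from Up:
  the row player's expected payoff from Down: q·1 + (1−q)·4 = -3q + 4
  the row player's expected payoff from Up: q·7 + (1−q)·(-7) = 14q - 7
  -3q + 4 = 14q - 7  ⇒  -17q = -11  ⇒  q = 11/17.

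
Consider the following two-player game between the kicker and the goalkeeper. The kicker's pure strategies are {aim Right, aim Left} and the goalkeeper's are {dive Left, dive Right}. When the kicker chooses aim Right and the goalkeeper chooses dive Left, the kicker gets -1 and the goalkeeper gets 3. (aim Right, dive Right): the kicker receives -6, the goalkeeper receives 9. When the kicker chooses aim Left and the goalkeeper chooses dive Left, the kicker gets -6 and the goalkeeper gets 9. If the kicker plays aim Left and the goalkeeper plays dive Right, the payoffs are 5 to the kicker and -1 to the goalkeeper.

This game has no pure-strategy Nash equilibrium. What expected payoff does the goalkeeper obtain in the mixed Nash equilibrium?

The kicker's mix must leave the goalkeeper indifferent between dive Left and dive Right.
  the goalkeeper's payoff to dive Left: p·3 + (1−p)·9 = -6p + 9
  the goalkeeper's payoff to dive Right: p·9 + (1−p)·(-1) = 10p - 1
  -6p + 9 = 10p - 1  ⇒  -16p = -10  ⇒  p = 5/8.
At equilibrium the goalkeeper is indifferent across columns, so the goalkeeper's payoff equals the payoff from dive Left: (5/8)·3 + (3/8)·9 = 21/4.

21/4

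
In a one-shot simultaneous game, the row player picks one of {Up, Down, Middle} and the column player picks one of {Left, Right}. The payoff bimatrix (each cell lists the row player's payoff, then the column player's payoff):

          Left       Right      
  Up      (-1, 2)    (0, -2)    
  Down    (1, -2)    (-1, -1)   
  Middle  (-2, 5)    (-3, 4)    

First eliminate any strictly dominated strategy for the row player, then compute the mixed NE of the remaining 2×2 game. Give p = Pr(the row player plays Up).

The row player's strategy Middle is strictly dominated by Up: -1 > -2 and 0 > -3. Eliminate Middle.
The row player's mix must leave the column player indifferent between Left and Right.
  the column player's payoff from Left: p·2 + (1−p)·(-2) = 4p - 2
  the column player's payoff from Right: p·(-2) + (1−p)·(-1) = -p - 1
  4p - 2 = -p - 1  ⇒  5p = 1  ⇒  p = 1/5.

p = 1/5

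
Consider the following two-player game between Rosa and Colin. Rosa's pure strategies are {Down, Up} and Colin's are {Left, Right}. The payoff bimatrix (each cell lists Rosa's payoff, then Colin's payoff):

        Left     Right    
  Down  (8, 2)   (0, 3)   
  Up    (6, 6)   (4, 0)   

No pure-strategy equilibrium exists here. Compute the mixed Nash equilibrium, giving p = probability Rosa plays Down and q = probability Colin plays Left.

p = 6/7, q = 2/3

Colin's indifference between Left and Right determines Rosa's mixing probability p:
  Colin's payoff from Left: p·2 + (1−p)·6 = -4p + 6
  Colin's payoff from Right: p·3 + (1−p)·0 = 3p
  -4p + 6 = 3p  ⇒  -7p = -6  ⇒  p = 6/7.
Set Rosa's expected payoff from Down equal to that from Up:
  Rosa's expected payoff from Down: q·8 + (1−q)·0 = 8q
  Rosa's expected payoff from Up: q·6 + (1−q)·4 = 2q + 4
  8q = 2q + 4  ⇒  6q = 4  ⇒  q = 2/3.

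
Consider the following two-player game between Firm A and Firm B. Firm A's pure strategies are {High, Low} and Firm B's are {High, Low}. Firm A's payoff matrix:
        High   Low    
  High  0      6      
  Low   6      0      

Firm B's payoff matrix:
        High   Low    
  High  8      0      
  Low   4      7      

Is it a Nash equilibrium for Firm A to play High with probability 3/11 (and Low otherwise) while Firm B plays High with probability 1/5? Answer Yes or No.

Given Firm B's mix q = 1/5, Firm A's payoff from High is 24/5 but from Low is 6/5. Firm A strictly prefers High, so Firm A would not mix.
So the proposed profile is not a Nash equilibrium.

No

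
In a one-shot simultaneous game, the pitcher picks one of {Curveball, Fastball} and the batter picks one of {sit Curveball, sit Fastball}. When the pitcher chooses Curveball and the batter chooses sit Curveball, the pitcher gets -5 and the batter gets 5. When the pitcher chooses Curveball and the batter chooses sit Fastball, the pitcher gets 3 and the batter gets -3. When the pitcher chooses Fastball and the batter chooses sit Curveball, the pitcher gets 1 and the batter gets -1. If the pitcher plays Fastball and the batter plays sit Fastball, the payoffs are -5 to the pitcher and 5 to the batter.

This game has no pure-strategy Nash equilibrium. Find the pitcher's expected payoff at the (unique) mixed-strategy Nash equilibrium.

-11/7

Set the pitcher's expected payoff from Curveball equal to that from Fastball:
  the pitcher's expected payoff from Curveball: q·(-5) + (1−q)·3 = -8q + 3
  the pitcher's expected payoff from Fastball: q·1 + (1−q)·(-5) = 6q - 5
  -8q + 3 = 6q - 5  ⇒  -14q = -8  ⇒  q = 4/7.
At equilibrium the pitcher is indifferent across rows, so the pitcher's payoff equals the payoff from Curveball: (4/7)·(-5) + (3/7)·3 = -11/7.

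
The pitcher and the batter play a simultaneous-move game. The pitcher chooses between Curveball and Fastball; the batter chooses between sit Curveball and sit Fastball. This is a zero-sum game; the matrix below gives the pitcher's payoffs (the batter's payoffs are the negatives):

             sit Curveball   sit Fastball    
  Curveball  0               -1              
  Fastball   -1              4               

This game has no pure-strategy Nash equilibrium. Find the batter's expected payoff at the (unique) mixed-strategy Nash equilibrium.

1/6

Set the batter's expected payoff from sit Curveball equal to that from sit Fastball:
  the batter's payoff from sit Curveball: p·0 + (1−p)·1 = -p + 1
  the batter's payoff from sit Fastball: p·1 + (1−p)·(-4) = 5p - 4
  -p + 1 = 5p - 4  ⇒  -6p = -5  ⇒  p = 5/6.
At equilibrium the batter is indifferent across columns, so the batter's payoff equals the payoff from sit Curveball: (5/6)·0 + (1/6)·1 = 1/6.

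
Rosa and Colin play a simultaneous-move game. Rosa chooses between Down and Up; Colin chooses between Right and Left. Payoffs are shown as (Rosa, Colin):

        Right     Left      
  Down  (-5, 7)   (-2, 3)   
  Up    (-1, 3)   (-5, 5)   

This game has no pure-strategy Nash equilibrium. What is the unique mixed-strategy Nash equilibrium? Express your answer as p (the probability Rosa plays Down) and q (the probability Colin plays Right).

p = 1/3, q = 3/7

For Colin to be willing to mix, Colin must be indifferent between Right and Left, which pins down Rosa's mix.
  Colin's payoff to Right: p·7 + (1−p)·3 = 4p + 3
  Colin's payoff to Left: p·3 + (1−p)·5 = -2p + 5
  4p + 3 = -2p + 5  ⇒  6p = 2  ⇒  p = 1/3.
In a mixed equilibrium Rosa is indifferent between Down and Up; this condition fixes q.
  Rosa's payoff from Down: q·(-5) + (1−q)·(-2) = -3q - 2
  Rosa's payoff from Up: q·(-1) + (1−q)·(-5) = 4q - 5
  -3q - 2 = 4q - 5  ⇒  -7q = -3  ⇒  q = 3/7.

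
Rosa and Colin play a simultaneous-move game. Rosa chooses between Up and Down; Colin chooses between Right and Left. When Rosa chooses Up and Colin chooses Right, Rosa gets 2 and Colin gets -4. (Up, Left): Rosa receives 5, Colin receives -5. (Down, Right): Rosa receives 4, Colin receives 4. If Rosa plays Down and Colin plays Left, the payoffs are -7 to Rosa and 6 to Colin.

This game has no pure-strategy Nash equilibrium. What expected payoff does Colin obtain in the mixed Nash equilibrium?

In a mixed equilibrium Colin is indifferent between Right and Left; this condition fixes p.
  Colin's expected payoff from Right: p·(-4) + (1−p)·4 = -8p + 4
  Colin's expected payoff from Left: p·(-5) + (1−p)·6 = -11p + 6
  -8p + 4 = -11p + 6  ⇒  3p = 2  ⇒  p = 2/3.
At equilibrium Colin is indifferent across columns, so Colin's payoff equals the payoff from Right: (2/3)·(-4) + (1/3)·4 = -4/3.

-4/3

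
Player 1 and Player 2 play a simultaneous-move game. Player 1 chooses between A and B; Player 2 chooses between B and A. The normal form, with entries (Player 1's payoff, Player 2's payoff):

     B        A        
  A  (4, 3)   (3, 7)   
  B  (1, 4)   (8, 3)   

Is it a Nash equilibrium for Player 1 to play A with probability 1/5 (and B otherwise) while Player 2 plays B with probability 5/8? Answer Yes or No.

Yes

Check Player 2's indifference given Player 1's mix p = 1/5:
  payoff from B = 19/5; payoff from A = 19/5 — equal.
Check Player 1's indifference given Player 2's mix q = 5/8:
  payoff from A = 29/8; payoff from B = 29/8 — equal.
Both players are indifferent, so neither can profitably deviate.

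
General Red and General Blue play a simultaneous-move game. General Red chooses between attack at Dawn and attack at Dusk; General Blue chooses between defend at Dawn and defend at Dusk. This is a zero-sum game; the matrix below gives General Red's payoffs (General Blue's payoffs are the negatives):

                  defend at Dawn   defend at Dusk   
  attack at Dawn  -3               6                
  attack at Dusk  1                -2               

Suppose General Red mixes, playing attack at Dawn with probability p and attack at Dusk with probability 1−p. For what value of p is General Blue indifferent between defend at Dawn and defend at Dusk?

p = 1/4

For General Blue to be willing to mix, General Blue must be indifferent between defend at Dawn and defend at Dusk, which pins down General Red's mix.
  General Blue's payoff to defend at Dawn: p·3 + (1−p)·(-1) = 4p - 1
  General Blue's payoff to defend at Dusk: p·(-6) + (1−p)·2 = -8p + 2
  4p - 1 = -8p + 2  ⇒  12p = 3  ⇒  p = 1/4.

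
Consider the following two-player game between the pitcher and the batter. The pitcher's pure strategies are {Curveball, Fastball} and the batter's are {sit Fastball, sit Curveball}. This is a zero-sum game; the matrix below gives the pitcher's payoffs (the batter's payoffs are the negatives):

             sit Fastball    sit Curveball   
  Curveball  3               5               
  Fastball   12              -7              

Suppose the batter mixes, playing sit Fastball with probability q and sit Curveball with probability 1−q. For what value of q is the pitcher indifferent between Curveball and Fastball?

q = 4/7

Set the pitcher's expected payoff from Curveball equal to that from Fastball:
  the pitcher's expected payoff from Curveball: q·3 + (1−q)·5 = -2q + 5
  the pitcher's expected payoff from Fastball: q·12 + (1−q)·(-7) = 19q - 7
  -2q + 5 = 19q - 7  ⇒  -21q = -12  ⇒  q = 4/7.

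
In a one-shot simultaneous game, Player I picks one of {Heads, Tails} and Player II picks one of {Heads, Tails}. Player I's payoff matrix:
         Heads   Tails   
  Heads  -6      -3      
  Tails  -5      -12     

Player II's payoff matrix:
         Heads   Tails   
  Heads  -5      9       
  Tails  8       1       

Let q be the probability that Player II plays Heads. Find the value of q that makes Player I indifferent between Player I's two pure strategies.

Set Player I's expected payoff from Heads equal to that from Tails:
  Player I's payoff to Heads: q·(-6) + (1−q)·(-3) = -3q - 3
  Player I's payoff to Tails: q·(-5) + (1−q)·(-12) = 7q - 12
  -3q - 3 = 7q - 12  ⇒  -10q = -9  ⇒  q = 9/10.

q = 9/10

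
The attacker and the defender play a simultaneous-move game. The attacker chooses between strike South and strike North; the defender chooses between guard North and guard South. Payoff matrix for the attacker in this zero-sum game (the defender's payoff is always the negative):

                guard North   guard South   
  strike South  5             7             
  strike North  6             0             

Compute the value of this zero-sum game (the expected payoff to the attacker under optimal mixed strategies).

v = 21/4

For the attacker to be willing to mix, the attacker must be indifferent between strike South and strike North, which pins down the defender's mix.
  the attacker's expected payoff from strike South: q·5 + (1−q)·7 = -2q + 7
  the attacker's expected payoff from strike North: q·6 + (1−q)·0 = 6q
  -2q + 7 = 6q  ⇒  -8q = -7  ⇒  q = 7/8.
The value is the attacker's expected payoff against this mix (using strike South): (7/8)·5 + (1/8)·7 = 21/4.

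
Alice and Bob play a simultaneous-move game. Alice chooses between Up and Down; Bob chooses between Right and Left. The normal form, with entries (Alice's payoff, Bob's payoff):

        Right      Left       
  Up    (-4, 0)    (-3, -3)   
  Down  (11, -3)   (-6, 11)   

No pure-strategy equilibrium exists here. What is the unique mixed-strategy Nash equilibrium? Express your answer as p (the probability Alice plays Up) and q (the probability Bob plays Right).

p = 14/17, q = 1/6

In a mixed equilibrium Bob is indifferent between Right and Left; this condition fixes p.
  Bob's payoff from Right: p·0 + (1−p)·(-3) = 3p - 3
  Bob's payoff from Left: p·(-3) + (1−p)·11 = -14p + 11
  3p - 3 = -14p + 11  ⇒  17p = 14  ⇒  p = 14/17.
Alice's indifference between Up and Down determines Bob's mixing probability q:
  Alice's expected payoff from Up: q·(-4) + (1−q)·(-3) = -q - 3
  Alice's expected payoff from Down: q·11 + (1−q)·(-6) = 17q - 6
  -q - 3 = 17q - 6  ⇒  -18q = -3  ⇒  q = 1/6.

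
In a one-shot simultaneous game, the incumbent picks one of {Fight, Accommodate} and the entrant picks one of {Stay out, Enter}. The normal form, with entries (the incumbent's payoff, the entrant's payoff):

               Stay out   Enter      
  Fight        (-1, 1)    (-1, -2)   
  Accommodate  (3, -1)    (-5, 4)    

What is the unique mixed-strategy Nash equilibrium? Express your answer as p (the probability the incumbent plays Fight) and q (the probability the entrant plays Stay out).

Set the entrant's expected payoff from Stay out equal to that from Enter:
  the entrant's payoff from Stay out: p·1 + (1−p)·(-1) = 2p - 1
  the entrant's payoff from Enter: p·(-2) + (1−p)·4 = -6p + 4
  2p - 1 = -6p + 4  ⇒  8p = 5  ⇒  p = 5/8.
In a mixed equilibrium the incumbent is indifferent between Fight and Accommodate; this condition fixes q.
  the incumbent's payoff from Fight: q·(-1) + (1−q)·(-1) = -1
  the incumbent's payoff from Accommodate: q·3 + (1−q)·(-5) = 8q - 5
  -1 = 8q - 5  ⇒  -8q = -4  ⇒  q = 1/2.

p = 5/8, q = 1/2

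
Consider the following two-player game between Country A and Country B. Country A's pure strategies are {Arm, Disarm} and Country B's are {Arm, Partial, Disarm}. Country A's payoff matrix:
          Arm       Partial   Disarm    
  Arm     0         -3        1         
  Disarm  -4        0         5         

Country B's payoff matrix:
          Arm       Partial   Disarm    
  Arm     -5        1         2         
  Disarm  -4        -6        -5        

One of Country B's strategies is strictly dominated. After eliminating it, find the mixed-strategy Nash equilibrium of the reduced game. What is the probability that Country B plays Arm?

q = 1/2

Country B's strategy Partial is strictly dominated by Disarm: 2 > 1 and -5 > -6. Eliminate Partial.
Set Country A's expected payoff from Arm equal to that from Disarm:
  Country A's payoff to Arm: q·0 + (1−q)·1 = -q + 1
  Country A's payoff to Disarm: q·(-4) + (1−q)·5 = -9q + 5
  -q + 1 = -9q + 5  ⇒  8q = 4  ⇒  q = 1/2.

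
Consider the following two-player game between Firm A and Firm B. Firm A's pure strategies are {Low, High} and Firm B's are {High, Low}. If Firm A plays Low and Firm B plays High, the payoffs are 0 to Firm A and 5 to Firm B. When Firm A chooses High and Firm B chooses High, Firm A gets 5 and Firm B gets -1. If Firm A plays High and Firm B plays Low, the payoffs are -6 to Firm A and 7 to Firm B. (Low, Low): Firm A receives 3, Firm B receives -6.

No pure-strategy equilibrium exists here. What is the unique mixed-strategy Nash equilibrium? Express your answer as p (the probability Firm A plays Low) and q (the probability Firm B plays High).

p = 8/19, q = 9/14

Set Firm B's expected payoff from High equal to that from Low:
  Firm B's payoff from High: p·5 + (1−p)·(-1) = 6p - 1
  Firm B's payoff from Low: p·(-6) + (1−p)·7 = -13p + 7
  6p - 1 = -13p + 7  ⇒  19p = 8  ⇒  p = 8/19.
Set Firm A's expected payoff from Low equal to that from High:
  Firm A's payoff to Low: q·0 + (1−q)·3 = -3q + 3
  Firm A's payoff to High: q·5 + (1−q)·(-6) = 11q - 6
  -3q + 3 = 11q - 6  ⇒  -14q = -9  ⇒  q = 9/14.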